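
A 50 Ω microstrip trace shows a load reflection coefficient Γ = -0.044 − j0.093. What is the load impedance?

Z_L ≈ 45 − j8.47 Ω

Z_L = Z_0·(1 + Γ)/(1 − Γ) = 50·(0.956 − j0.093)/(1.04 + j0.093)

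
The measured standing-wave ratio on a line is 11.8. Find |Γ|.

|Γ| ≈ 0.844

|Γ| = (S − 1)/(S + 1) = (11.8 − 1)/(11.8 + 1) = 10.8/12.8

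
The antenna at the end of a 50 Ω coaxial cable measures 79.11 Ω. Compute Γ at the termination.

Γ = 0.225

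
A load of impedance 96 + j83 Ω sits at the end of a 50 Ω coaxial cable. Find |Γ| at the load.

|Γ| ≈ 0.565

Γ = (Z_L − Z_0)/(Z_L + Z_0) = (46 + j83)/(146 + j83)
|Γ| = 94.9/168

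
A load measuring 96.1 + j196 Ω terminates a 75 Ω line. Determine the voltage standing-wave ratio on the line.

VSWR ≈ 7.25

Γ = (Z_L − Z_0)/(Z_L + Z_0) = (21.1 + j196)/(171.1 + j196)
|Γ| = 197/260 = 0.758
VSWR = (1 + |Γ|)/(1 − |Γ|) = 1.76/0.242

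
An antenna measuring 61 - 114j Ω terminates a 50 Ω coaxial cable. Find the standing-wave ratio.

VSWR ≈ 6.14

Γ = (Z_L − Z_0)/(Z_L + Z_0) = (11 − j114)/(111 − j114)
|Γ| = 115/159 = 0.72
VSWR = (1 + |Γ|)/(1 − |Γ|) = 1.72/0.28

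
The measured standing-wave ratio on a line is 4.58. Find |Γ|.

|Γ| = (S − 1)/(S + 1) = (4.58 − 1)/(4.58 + 1) = 3.58/5.58

|Γ| ≈ 0.642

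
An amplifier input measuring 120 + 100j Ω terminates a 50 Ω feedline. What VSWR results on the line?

Γ = (Z_L − Z_0)/(Z_L + Z_0) = (70 + j100)/(170 + j100)
|Γ| = 122/197 = 0.619
VSWR = (1 + |Γ|)/(1 − |Γ|) = 1.62/0.381

VSWR ≈ 4.25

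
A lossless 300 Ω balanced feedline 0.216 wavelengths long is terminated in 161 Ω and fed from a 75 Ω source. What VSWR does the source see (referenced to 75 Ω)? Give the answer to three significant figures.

βl = 2π × 0.216 = 77.8°
tan(βl) = 4.61
Z_in = Z_0·(Z_L + jZ_0·tanβl)/(Z_0 + jZ_L·tanβl) = 503 + j138 Ω
Γ_s = (Z_in − Z_s)/(Z_in + Z_s) = (428 + j138)/(578 + j138), |Γ_s| = 0.757
VSWR = (1 + |Γ_s|)/(1 − |Γ_s|)

VSWR ≈ 7.23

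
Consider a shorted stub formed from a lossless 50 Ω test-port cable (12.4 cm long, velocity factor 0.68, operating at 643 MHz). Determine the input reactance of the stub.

X_in ≈ -40.9 Ω (capacitive)

λ = v/f = 0.68·c / 643 MHz = 0.317 m
βl = 2π·l/λ = 2π × 0.391 = 141°
tan(βl) = -0.818
For a shorted stub, Z_in = jZ_0·tan(βl)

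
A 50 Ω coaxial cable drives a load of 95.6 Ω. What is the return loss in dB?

RL ≈ 10.1 dB

Γ = (95.6 − 50)/(95.6 + 50) = 0.313
RL = −20·log₁₀|Γ| = −20·log₁₀(0.313)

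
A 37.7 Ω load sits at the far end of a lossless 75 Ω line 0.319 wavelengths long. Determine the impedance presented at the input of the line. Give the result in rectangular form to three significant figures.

βl = 2π × 0.319 = 115°
tan(βl) = tan(115°) = -2.16
Z_in = Z_0·(Z_L + jZ_0·tanβl)/(Z_0 + jZ_L·tanβl)
     = 75·(37.7 − j162)/(75 − j81.4)

Z_in ≈ 98 − j55.6 Ω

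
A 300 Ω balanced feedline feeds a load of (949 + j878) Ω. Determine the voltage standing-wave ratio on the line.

VSWR ≈ 6.02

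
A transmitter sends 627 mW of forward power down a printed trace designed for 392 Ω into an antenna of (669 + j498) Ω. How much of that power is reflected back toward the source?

|Γ| = |(277 + j498)/(1061 + j498)| = 0.486
|Γ|² = 0.236
P_refl = |Γ|²·P_inc = 148 mW, P_del = (1 − |Γ|²)·P_inc = 479 mW

P_reflected ≈ 148 mW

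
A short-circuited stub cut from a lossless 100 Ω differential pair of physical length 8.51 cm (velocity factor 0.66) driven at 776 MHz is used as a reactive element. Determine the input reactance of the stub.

X_in ≈ -173 Ω (capacitive)

λ = v/f = 0.66·c / 776 MHz = 0.255 m
βl = 2π·l/λ = 2π × 0.334 = 120°
tan(βl) = -1.73
For a short-circuited stub, Z_in = jZ_0·tan(βl)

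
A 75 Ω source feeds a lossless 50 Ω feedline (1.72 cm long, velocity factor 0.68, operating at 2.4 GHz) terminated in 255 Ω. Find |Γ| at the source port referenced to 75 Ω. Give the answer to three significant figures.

λ = v/f = 0.68·c / 2.4 GHz = 0.085 m
βl = 2π·l/λ = 2π × 0.202 = 72.8°
tan(βl) = 3.24
Z_in = Z_0·(Z_L + jZ_0·tanβl)/(Z_0 + jZ_L·tanβl) = 10.7 − j14.8 Ω
Γ_s = (Z_in − Z_s)/(Z_in + Z_s) = (-64.3 − j14.8)/(85.7 − j14.8), |Γ_s| = 0.759

|Γ| ≈ 0.759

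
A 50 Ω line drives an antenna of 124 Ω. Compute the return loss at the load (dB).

RL ≈ 7.43 dB

Γ = (124 − 50)/(124 + 50) = 0.425
RL = −20·log₁₀|Γ| = −20·log₁₀(0.425)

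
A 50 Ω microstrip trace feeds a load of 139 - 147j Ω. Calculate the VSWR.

VSWR ≈ 6.08

Γ = (Z_L − Z_0)/(Z_L + Z_0) = (89 − j147)/(189 − j147)
|Γ| = 172/239 = 0.718
VSWR = (1 + |Γ|)/(1 − |Γ|) = 1.72/0.282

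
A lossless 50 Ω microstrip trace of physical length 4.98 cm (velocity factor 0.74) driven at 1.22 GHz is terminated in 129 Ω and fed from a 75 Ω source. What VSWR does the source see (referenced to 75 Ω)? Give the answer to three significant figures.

λ = v/f = 0.74·c / 1.22 GHz = 0.182 m
βl = 2π·l/λ = 2π × 0.274 = 98.5°
tan(βl) = -6.67
Z_in = Z_0·(Z_L + jZ_0·tanβl)/(Z_0 + jZ_L·tanβl) = 19.7 + j6.35 Ω
Γ_s = (Z_in − Z_s)/(Z_in + Z_s) = (-55.3 + j6.35)/(94.7 + j6.35), |Γ_s| = 0.586
VSWR = (1 + |Γ_s|)/(1 − |Γ_s|)

VSWR ≈ 3.83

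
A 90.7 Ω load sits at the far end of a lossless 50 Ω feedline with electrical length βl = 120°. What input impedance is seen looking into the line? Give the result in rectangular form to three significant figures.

tan(βl) = tan(120°) = -1.73
Z_in = Z_0·(Z_L + jZ_0·tanβl)/(Z_0 + jZ_L·tanβl)
     = 50·(90.7 − j86.6)/(50 − j157)

Z_in ≈ 33.4 + j18.2 Ω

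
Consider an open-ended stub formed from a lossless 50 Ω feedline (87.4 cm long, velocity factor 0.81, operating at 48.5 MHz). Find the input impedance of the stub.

Z_in ≈ −j25.7 Ω

λ = v/f = 0.81·c / 48.5 MHz = 5.01 m
βl = 2π·l/λ = 2π × 0.174 = 62.8°
tan(βl) = 1.95
For an open-ended stub, Z_in = −jZ_0·cot(βl) = −jZ_0/tan(βl)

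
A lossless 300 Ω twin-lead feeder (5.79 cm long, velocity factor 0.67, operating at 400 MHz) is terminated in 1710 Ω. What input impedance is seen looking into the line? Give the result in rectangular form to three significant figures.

Z_in ≈ 115 − j316 Ω

λ = v/f = 0.67·c / 400 MHz = 0.502 m
βl = 2π·l/λ = 2π × 0.115 = 41.5°
tan(βl) = tan(41.5°) = 0.884
Z_in = Z_0·(Z_L + jZ_0·tanβl)/(Z_0 + jZ_L·tanβl)
     = 300·(1710 + j265)/(300 + j1510)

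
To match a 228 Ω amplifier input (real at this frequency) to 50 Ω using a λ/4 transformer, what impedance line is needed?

Z_qwt = √(Z_0·R_L) = √(50 × 228) = √11400

Z_qwt ≈ 107 Ω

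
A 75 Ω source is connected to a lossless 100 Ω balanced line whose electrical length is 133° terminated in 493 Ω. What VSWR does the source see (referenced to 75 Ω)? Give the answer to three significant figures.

tan(βl) = -1.07
Z_in = Z_0·(Z_L + jZ_0·tanβl)/(Z_0 + jZ_L·tanβl) = 36.6 + j86.3 Ω
Γ_s = (Z_in − Z_s)/(Z_in + Z_s) = (-38.4 + j86.3)/(112 + j86.3), |Γ_s| = 0.67
VSWR = (1 + |Γ_s|)/(1 − |Γ_s|)

VSWR ≈ 5.05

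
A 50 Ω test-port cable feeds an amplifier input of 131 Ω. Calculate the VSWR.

VSWR ≈ 2.62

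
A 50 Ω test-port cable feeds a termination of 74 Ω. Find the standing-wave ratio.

Γ = (74 − 50)/(74 + 50) = 0.194
VSWR = (1 + 0.194)/(1 − 0.194)

VSWR ≈ 1.48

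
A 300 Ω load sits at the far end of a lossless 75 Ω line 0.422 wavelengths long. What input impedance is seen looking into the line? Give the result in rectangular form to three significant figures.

βl = 2π × 0.422 = 152°
tan(βl) = tan(152°) = -0.534
Z_in = Z_0·(Z_L + jZ_0·tanβl)/(Z_0 + jZ_L·tanβl)
     = 75·(300 − j40)/(75 − j160)

Z_in ≈ 69.4 + j108 Ω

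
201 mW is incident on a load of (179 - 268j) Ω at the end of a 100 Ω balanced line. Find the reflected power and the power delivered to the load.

|Γ| = |(79 − j268)/(279 − j268)| = 0.722
|Γ|² = 0.522
P_refl = |Γ|²·P_inc = 105 mW, P_del = (1 − |Γ|²)·P_inc = 96.2 mW

P_reflected ≈ 105 mW; P_delivered ≈ 96.2 mW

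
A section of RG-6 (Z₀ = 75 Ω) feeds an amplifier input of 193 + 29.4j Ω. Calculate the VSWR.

Γ = (Z_L − Z_0)/(Z_L + Z_0) = (118 + j29.4)/(268 + j29.4)
|Γ| = 122/270 = 0.451
VSWR = (1 + |Γ|)/(1 − |Γ|) = 1.45/0.549

VSWR ≈ 2.64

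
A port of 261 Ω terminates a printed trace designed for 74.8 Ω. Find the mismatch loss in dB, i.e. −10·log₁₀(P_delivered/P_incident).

mismatch loss ≈ 1.6 dB

Γ = (261 − 74.8)/(261 + 74.8) = 0.554
|Γ|² = 0.307, so P_del/P_inc = 1 − |Γ|² = 0.693
ML = −10·log₁₀(1 − |Γ|²)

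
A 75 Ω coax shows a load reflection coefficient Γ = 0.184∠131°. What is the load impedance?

Z_L ≈ 56.8 + j16.3 Ω

Z_L = Z_0·(1 + Γ)/(1 − Γ) = 75·(0.879 + j0.139)/(1.12 − j0.139)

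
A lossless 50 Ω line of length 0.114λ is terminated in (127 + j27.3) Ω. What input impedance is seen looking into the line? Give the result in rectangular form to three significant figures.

βl = 2π × 0.114 = 41°
tan(βl) = tan(41°) = 0.871
Z_in = Z_0·(Z_L + jZ_0·tanβl)/(Z_0 + jZ_L·tanβl)
     = 50·(127 + j70.8)/(26.2 + j111)

Z_in ≈ 43.2 − j47.2 Ω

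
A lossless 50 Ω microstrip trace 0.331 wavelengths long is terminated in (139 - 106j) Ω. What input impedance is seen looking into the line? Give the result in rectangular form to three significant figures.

Z_in ≈ 17.9 + j38 Ω

βl = 2π × 0.331 = 119°
tan(βl) = tan(119°) = -1.79
Z_in = Z_0·(Z_L + jZ_0·tanβl)/(Z_0 + jZ_L·tanβl)
     = 50·(139 − j196)/(-140 − j249)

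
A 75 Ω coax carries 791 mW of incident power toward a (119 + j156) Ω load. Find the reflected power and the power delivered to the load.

|Γ| = |(44 + j156)/(194 + j156)| = 0.651
|Γ|² = 0.424
P_refl = |Γ|²·P_inc = 335 mW, P_del = (1 − |Γ|²)·P_inc = 456 mW

P_reflected ≈ 335 mW; P_delivered ≈ 456 mW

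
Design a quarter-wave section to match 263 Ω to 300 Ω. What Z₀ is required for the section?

Z_qwt ≈ 281 Ω

Z_qwt = √(Z_0·R_L) = √(300 × 263) = √78900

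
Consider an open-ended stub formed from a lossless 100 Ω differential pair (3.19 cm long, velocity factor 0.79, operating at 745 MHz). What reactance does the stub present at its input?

X_in ≈ -137 Ω (capacitive)

λ = v/f = 0.79·c / 745 MHz = 0.318 m
βl = 2π·l/λ = 2π × 0.1 = 36.1°
tan(βl) = 0.729
For an open-ended stub, Z_in = −jZ_0·cot(βl) = −jZ_0/tan(βl)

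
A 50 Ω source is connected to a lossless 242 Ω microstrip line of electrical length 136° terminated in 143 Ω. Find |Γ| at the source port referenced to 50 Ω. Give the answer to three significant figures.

tan(βl) = -0.966
Z_in = Z_0·(Z_L + jZ_0·tanβl)/(Z_0 + jZ_L·tanβl) = 208 − j115 Ω
Γ_s = (Z_in − Z_s)/(Z_in + Z_s) = (158 − j115)/(258 − j115), |Γ_s| = 0.692

|Γ| ≈ 0.692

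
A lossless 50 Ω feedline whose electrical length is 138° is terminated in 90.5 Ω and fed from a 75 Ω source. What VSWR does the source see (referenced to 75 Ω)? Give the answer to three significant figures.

VSWR ≈ 2.01

tan(βl) = -0.9
Z_in = Z_0·(Z_L + jZ_0·tanβl)/(Z_0 + jZ_L·tanβl) = 44.8 + j28 Ω
Γ_s = (Z_in − Z_s)/(Z_in + Z_s) = (-30.2 + j28)/(120 + j28), |Γ_s| = 0.335
VSWR = (1 + |Γ_s|)/(1 − |Γ_s|)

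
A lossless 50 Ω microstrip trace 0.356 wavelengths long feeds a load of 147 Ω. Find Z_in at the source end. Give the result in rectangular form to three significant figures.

Z_in ≈ 25.7 + j32.4 Ω

βl = 2π × 0.356 = 128°
tan(βl) = tan(128°) = -1.27
Z_in = Z_0·(Z_L + jZ_0·tanβl)/(Z_0 + jZ_L·tanβl)
     = 50·(147 − j63.6)/(50 − j187)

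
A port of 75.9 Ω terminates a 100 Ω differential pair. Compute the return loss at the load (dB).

RL ≈ 17.3 dB

Γ = (75.9 − 100)/(75.9 + 100) = -0.137
RL = −20·log₁₀|Γ| = −20·log₁₀(0.137)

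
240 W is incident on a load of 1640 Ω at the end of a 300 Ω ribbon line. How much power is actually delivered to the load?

Γ = (1640 − 300)/(1640 + 300) = 0.691
|Γ|² = 0.477
P_refl = |Γ|²·P_inc = 115 W, P_del = (1 − |Γ|²)·P_inc = 125 W

P_delivered ≈ 125 W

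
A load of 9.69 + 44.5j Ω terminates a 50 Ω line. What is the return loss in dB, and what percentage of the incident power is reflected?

Γ = (-40.31 + j44.5)/(59.69 + j44.5), |Γ| = 0.806
RL = −20·log₁₀(0.806) = 1.87 dB
P_refl/P_inc = |Γ|² = 0.65

RL ≈ 1.87 dB; 65% of incident power reflected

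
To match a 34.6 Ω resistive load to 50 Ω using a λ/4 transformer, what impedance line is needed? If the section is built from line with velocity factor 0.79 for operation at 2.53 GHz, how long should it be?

Z_qwt ≈ 41.6 Ω; length ≈ 2.34 cm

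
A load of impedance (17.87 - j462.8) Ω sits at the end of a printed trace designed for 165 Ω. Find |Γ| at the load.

Γ = (Z_L − Z_0)/(Z_L + Z_0) = (-147.1 − j462.8)/(182.9 − j462.8)
|Γ| = 486/498

|Γ| ≈ 0.976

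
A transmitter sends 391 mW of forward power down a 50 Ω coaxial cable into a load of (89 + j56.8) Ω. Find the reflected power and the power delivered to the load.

|Γ| = |(39 + j56.8)/(139 + j56.8)| = 0.459
|Γ|² = 0.211
P_refl = |Γ|²·P_inc = 82.3 mW, P_del = (1 − |Γ|²)·P_inc = 309 mW

P_reflected ≈ 82.3 mW; P_delivered ≈ 309 mW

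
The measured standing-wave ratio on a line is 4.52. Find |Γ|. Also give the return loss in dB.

|Γ| = (S − 1)/(S + 1) = (4.52 − 1)/(4.52 + 1) = 3.52/5.52
RL = −20·log₁₀|Γ| = −20·log₁₀(0.638)

|Γ| ≈ 0.638; return loss ≈ 3.91 dB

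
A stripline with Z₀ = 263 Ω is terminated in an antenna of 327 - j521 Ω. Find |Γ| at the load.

|Γ| ≈ 0.667

Γ = (Z_L − Z_0)/(Z_L + Z_0) = (64 − j521)/(590 − j521)
|Γ| = 525/787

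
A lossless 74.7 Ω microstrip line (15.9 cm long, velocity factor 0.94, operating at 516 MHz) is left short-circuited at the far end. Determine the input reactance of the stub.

X_in ≈ -284 Ω (capacitive)

λ = v/f = 0.94·c / 516 MHz = 0.547 m
βl = 2π·l/λ = 2π × 0.291 = 105°
tan(βl) = -3.8
For a short-circuited stub, Z_in = jZ_0·tan(βl)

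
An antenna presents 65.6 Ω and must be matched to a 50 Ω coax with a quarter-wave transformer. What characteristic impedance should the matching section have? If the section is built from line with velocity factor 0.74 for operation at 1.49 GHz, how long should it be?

Z_qwt ≈ 57.3 Ω; length ≈ 3.72 cm

Z_qwt = √(Z_0·R_L) = √(50 × 65.6) = √3280
λ = 0.74·c/f = 0.149 m, so l = λ/4 = 0.0372 m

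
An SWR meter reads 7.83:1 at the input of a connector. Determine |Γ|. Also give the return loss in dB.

|Γ| ≈ 0.773; return loss ≈ 2.23 dB

|Γ| = (S − 1)/(S + 1) = (7.83 − 1)/(7.83 + 1) = 6.83/8.83
RL = −20·log₁₀|Γ| = −20·log₁₀(0.773)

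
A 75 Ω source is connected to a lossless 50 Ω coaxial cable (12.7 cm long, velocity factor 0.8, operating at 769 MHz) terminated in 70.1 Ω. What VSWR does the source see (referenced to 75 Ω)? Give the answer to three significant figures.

VSWR ≈ 1.52

λ = v/f = 0.8·c / 769 MHz = 0.312 m
βl = 2π·l/λ = 2π × 0.407 = 146°
tan(βl) = -0.662
Z_in = Z_0·(Z_L + jZ_0·tanβl)/(Z_0 + jZ_L·tanβl) = 54.2 + j17.2 Ω
Γ_s = (Z_in − Z_s)/(Z_in + Z_s) = (-20.8 + j17.2)/(129 + j17.2), |Γ_s| = 0.207
VSWR = (1 + |Γ_s|)/(1 − |Γ_s|)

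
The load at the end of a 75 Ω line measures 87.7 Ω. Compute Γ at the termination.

Γ = 0.0781

Γ = (Z_L − Z_0)/(Z_L + Z_0) = (87.7 − 75)/(87.7 + 75) = 12.7/162.7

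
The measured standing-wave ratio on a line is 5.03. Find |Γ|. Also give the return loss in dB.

|Γ| = (S − 1)/(S + 1) = (5.03 − 1)/(5.03 + 1) = 4.03/6.03
RL = −20·log₁₀|Γ| = −20·log₁₀(0.668)

|Γ| ≈ 0.668; return loss ≈ 3.5 dB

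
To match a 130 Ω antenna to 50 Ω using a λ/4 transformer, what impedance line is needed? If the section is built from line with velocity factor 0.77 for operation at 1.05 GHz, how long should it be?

Z_qwt ≈ 80.6 Ω; length ≈ 5.5 cm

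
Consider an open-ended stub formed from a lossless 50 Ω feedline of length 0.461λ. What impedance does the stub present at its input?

Z_in ≈ +j200 Ω

βl = 2π × 0.461 = 166°
tan(βl) = -0.25
For an open-ended stub, Z_in = −jZ_0·cot(βl) = −jZ_0/tan(βl)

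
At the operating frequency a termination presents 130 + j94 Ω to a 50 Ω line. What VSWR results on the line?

VSWR ≈ 4.1

Γ = (Z_L − Z_0)/(Z_L + Z_0) = (80 + j94)/(180 + j94)
|Γ| = 123/203 = 0.608
VSWR = (1 + |Γ|)/(1 − |Γ|) = 1.61/0.392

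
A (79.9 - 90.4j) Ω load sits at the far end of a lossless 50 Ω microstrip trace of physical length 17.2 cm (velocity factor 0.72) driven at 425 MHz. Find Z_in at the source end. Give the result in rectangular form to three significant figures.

λ = v/f = 0.72·c / 425 MHz = 0.508 m
βl = 2π·l/λ = 2π × 0.338 = 122°
tan(βl) = tan(122°) = -1.61
Z_in = Z_0·(Z_L + jZ_0·tanβl)/(Z_0 + jZ_L·tanβl)
     = 50·(79.9 − j171)/(-95.6 − j129)

Z_in ≈ 27.9 + j51.8 Ω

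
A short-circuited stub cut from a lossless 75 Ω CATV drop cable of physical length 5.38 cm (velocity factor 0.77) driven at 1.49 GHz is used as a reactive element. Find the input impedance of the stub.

Z_in ≈ −j107 Ω

λ = v/f = 0.77·c / 1.49 GHz = 0.155 m
βl = 2π·l/λ = 2π × 0.347 = 125°
tan(βl) = -1.43
For a short-circuited stub, Z_in = jZ_0·tan(βl)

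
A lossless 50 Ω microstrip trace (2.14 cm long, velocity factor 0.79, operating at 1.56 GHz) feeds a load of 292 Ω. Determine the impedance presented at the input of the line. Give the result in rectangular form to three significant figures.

Z_in ≈ 14 − j38.9 Ω

λ = v/f = 0.79·c / 1.56 GHz = 0.152 m
βl = 2π·l/λ = 2π × 0.141 = 50.7°
tan(βl) = tan(50.7°) = 1.22
Z_in = Z_0·(Z_L + jZ_0·tanβl)/(Z_0 + jZ_L·tanβl)
     = 50·(292 + j61.1)/(50 + j357)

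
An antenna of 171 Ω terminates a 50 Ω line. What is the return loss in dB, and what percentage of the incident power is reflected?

Γ = (171 − 50)/(171 + 50) = 0.548
RL = −20·log₁₀(0.548) = 5.23 dB
P_refl/P_inc = |Γ|² = 0.3

RL ≈ 5.23 dB; 30% of incident power reflected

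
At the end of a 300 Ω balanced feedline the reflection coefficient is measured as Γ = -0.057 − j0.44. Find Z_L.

Z_L ≈ 184 − j201 Ω

Z_L = Z_0·(1 + Γ)/(1 − Γ) = 300·(0.943 − j0.44)/(1.06 + j0.44)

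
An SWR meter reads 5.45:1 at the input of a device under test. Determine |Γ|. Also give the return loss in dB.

|Γ| ≈ 0.69; return loss ≈ 3.22 dB

|Γ| = (S − 1)/(S + 1) = (5.45 − 1)/(5.45 + 1) = 4.45/6.45
RL = −20·log₁₀|Γ| = −20·log₁₀(0.69)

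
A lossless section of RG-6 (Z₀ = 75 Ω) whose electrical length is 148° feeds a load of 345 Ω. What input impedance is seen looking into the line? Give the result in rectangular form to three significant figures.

Z_in ≈ 51.8 + j102 Ω

tan(βl) = tan(148°) = -0.625
Z_in = Z_0·(Z_L + jZ_0·tanβl)/(Z_0 + jZ_L·tanβl)
     = 75·(345 − j46.9)/(75 − j216)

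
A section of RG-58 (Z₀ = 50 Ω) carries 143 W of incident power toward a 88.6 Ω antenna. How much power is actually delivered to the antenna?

P_delivered ≈ 132 W

Γ = (88.6 − 50)/(88.6 + 50) = 0.278
|Γ|² = 0.0776
P_refl = |Γ|²·P_inc = 11.1 W, P_del = (1 − |Γ|²)·P_inc = 132 W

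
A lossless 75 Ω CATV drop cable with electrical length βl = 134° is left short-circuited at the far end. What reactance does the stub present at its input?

X_in ≈ -77.7 Ω (capacitive)

tan(βl) = -1.04
For a short-circuited stub, Z_in = jZ_0·tan(βl)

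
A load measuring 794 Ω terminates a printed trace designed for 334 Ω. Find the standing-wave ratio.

VSWR ≈ 2.38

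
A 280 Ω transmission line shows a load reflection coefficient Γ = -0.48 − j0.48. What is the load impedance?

Z_L ≈ 62.4 − j111 Ω

Z_L = Z_0·(1 + Γ)/(1 − Γ) = 280·(0.52 − j0.48)/(1.48 + j0.48)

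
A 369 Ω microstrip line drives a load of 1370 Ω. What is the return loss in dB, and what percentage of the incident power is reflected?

RL ≈ 4.8 dB; 33.1% of incident power reflected

Γ = (1370 − 369)/(1370 + 369) = 0.576
RL = −20·log₁₀(0.576) = 4.8 dB
P_refl/P_inc = |Γ|² = 0.331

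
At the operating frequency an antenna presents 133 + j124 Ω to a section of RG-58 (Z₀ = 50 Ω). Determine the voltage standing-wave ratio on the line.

VSWR ≈ 5.15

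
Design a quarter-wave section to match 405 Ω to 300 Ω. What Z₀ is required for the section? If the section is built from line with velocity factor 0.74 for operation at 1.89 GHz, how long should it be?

Z_qwt ≈ 349 Ω; length ≈ 2.94 cm

Z_qwt = √(Z_0·R_L) = √(300 × 405) = √121500
λ = 0.74·c/f = 0.117 m, so l = λ/4 = 0.0294 m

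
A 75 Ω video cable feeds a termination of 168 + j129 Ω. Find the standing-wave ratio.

Γ = (Z_L − Z_0)/(Z_L + Z_0) = (93 + j129)/(243 + j129)
|Γ| = 159/275 = 0.578
VSWR = (1 + |Γ|)/(1 − |Γ|) = 1.58/0.422

VSWR ≈ 3.74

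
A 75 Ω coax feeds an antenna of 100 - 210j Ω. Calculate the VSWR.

VSWR ≈ 7.84

Γ = (Z_L − Z_0)/(Z_L + Z_0) = (25 − j210)/(175 − j210)
|Γ| = 211/273 = 0.774
VSWR = (1 + |Γ|)/(1 − |Γ|) = 1.77/0.226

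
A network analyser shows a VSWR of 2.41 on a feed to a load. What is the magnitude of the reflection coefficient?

|Γ| ≈ 0.413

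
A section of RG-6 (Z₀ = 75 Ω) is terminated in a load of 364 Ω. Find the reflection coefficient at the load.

Γ = 0.658

Γ = (Z_L − Z_0)/(Z_L + Z_0) = (364 − 75)/(364 + 75) = 289/439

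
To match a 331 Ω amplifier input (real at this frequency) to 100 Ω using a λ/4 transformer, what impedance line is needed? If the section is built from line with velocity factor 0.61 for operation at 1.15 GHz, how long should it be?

Z_qwt = √(Z_0·R_L) = √(100 × 331) = √33100
λ = 0.61·c/f = 0.159 m, so l = λ/4 = 0.0398 m

Z_qwt ≈ 182 Ω; length ≈ 3.98 cm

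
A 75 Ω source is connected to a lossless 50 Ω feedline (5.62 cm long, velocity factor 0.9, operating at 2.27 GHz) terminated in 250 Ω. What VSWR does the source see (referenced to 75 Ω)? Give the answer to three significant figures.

VSWR ≈ 3.46

λ = v/f = 0.9·c / 2.27 GHz = 0.119 m
βl = 2π·l/λ = 2π × 0.472 = 170°
tan(βl) = -0.175
Z_in = Z_0·(Z_L + jZ_0·tanβl)/(Z_0 + jZ_L·tanβl) = 146 + j119 Ω
Γ_s = (Z_in − Z_s)/(Z_in + Z_s) = (71.2 + j119)/(221 + j119), |Γ_s| = 0.552
VSWR = (1 + |Γ_s|)/(1 − |Γ_s|)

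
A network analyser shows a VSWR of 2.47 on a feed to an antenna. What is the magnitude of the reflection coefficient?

|Γ| = (S − 1)/(S + 1) = (2.47 − 1)/(2.47 + 1) = 1.47/3.47

|Γ| ≈ 0.424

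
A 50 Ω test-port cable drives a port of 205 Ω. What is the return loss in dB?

RL ≈ 4.32 dB

Γ = (205 − 50)/(205 + 50) = 0.608
RL = −20·log₁₀|Γ| = −20·log₁₀(0.608)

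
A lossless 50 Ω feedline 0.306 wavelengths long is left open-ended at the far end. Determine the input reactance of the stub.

X_in ≈ 18.4 Ω (inductive)

βl = 2π × 0.306 = 110°
tan(βl) = -2.72
For an open-ended stub, Z_in = −jZ_0·cot(βl) = −jZ_0/tan(βl)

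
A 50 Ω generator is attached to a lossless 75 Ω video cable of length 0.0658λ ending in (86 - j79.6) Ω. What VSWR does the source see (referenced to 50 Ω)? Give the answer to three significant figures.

βl = 2π × 0.0658 = 23.7°
tan(βl) = 0.439
Z_in = Z_0·(Z_L + jZ_0·tanβl)/(Z_0 + jZ_L·tanβl) = 42.7 − j46.5 Ω
Γ_s = (Z_in − Z_s)/(Z_in + Z_s) = (-7.29 − j46.5)/(92.7 − j46.5), |Γ_s| = 0.454
VSWR = (1 + |Γ_s|)/(1 − |Γ_s|)

VSWR ≈ 2.66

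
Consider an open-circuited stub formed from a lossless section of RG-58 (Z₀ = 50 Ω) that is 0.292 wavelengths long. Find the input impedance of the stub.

Z_in ≈ +j13.5 Ω

βl = 2π × 0.292 = 105°
tan(βl) = -3.7
For an open-circuited stub, Z_in = −jZ_0·cot(βl) = −jZ_0/tan(βl)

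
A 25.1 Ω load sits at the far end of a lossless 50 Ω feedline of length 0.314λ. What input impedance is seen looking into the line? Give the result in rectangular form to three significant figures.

Z_in ≈ 68.5 − j36.7 Ω

βl = 2π × 0.314 = 113°
tan(βl) = tan(113°) = -2.35
Z_in = Z_0·(Z_L + jZ_0·tanβl)/(Z_0 + jZ_L·tanβl)
     = 50·(25.1 − j118)/(50 − j59)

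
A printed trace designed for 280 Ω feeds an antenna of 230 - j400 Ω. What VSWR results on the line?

VSWR ≈ 4.29

Γ = (Z_L − Z_0)/(Z_L + Z_0) = (-50 − j400)/(510 − j400)
|Γ| = 403/648 = 0.622
VSWR = (1 + |Γ|)/(1 − |Γ|) = 1.62/0.378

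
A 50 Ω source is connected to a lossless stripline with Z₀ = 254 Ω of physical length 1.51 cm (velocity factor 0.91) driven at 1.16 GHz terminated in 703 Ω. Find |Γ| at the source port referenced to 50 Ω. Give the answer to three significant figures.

|Γ| ≈ 0.849

λ = v/f = 0.91·c / 1.16 GHz = 0.235 m
βl = 2π·l/λ = 2π × 0.0642 = 23.1°
tan(βl) = 0.426
Z_in = Z_0·(Z_L + jZ_0·tanβl)/(Z_0 + jZ_L·tanβl) = 347 − j301 Ω
Γ_s = (Z_in − Z_s)/(Z_in + Z_s) = (297 − j301)/(397 − j301), |Γ_s| = 0.849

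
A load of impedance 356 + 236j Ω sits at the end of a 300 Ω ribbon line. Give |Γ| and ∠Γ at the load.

Γ = (Z_L − Z_0)/(Z_L + Z_0) = (56 + j236)/(656 + j236)
|Γ| = 243/697 = 0.348

Γ ≈ 0.348 ∠ 56.9°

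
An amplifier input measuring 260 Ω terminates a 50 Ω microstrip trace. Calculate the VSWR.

Γ = (260 − 50)/(260 + 50) = 0.677
VSWR = (1 + 0.677)/(1 − 0.677)

VSWR ≈ 5.2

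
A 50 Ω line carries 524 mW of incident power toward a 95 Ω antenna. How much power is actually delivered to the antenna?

P_delivered ≈ 474 mW

Γ = (95 − 50)/(95 + 50) = 0.31
|Γ|² = 0.0963
P_refl = |Γ|²·P_inc = 50.5 mW, P_del = (1 − |Γ|²)·P_inc = 474 mW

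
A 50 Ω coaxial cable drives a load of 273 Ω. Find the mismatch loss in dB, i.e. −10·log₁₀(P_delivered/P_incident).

Γ = (273 − 50)/(273 + 50) = 0.69
|Γ|² = 0.477, so P_del/P_inc = 1 − |Γ|² = 0.523
ML = −10·log₁₀(1 − |Γ|²)

mismatch loss ≈ 2.81 dB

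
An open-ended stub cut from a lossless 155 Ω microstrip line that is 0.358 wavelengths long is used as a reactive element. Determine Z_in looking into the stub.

βl = 2π × 0.358 = 129°
tan(βl) = -1.24
For an open-ended stub, Z_in = −jZ_0·cot(βl) = −jZ_0/tan(βl)

Z_in ≈ +j125 Ω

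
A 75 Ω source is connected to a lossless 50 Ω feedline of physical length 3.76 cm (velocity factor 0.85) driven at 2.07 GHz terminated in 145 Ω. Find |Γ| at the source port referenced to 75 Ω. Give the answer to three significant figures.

λ = v/f = 0.85·c / 2.07 GHz = 0.123 m
βl = 2π·l/λ = 2π × 0.305 = 110°
tan(βl) = -2.77
Z_in = Z_0·(Z_L + jZ_0·tanβl)/(Z_0 + jZ_L·tanβl) = 19.2 + j15.7 Ω
Γ_s = (Z_in − Z_s)/(Z_in + Z_s) = (-55.8 + j15.7)/(94.2 + j15.7), |Γ_s| = 0.607

|Γ| ≈ 0.607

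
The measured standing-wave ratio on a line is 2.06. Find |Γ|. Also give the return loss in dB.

|Γ| = (S − 1)/(S + 1) = (2.06 − 1)/(2.06 + 1) = 1.06/3.06
RL = −20·log₁₀|Γ| = −20·log₁₀(0.346)

|Γ| ≈ 0.346; return loss ≈ 9.21 dB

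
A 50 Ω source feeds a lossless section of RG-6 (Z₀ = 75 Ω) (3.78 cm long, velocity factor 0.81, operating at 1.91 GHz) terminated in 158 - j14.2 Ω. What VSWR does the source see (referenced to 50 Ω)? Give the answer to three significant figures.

λ = v/f = 0.81·c / 1.91 GHz = 0.127 m
βl = 2π·l/λ = 2π × 0.297 = 107°
tan(βl) = -3.28
Z_in = Z_0·(Z_L + jZ_0·tanβl)/(Z_0 + jZ_L·tanβl) = 38.8 + j20.7 Ω
Γ_s = (Z_in − Z_s)/(Z_in + Z_s) = (-11.2 + j20.7)/(88.8 + j20.7), |Γ_s| = 0.259
VSWR = (1 + |Γ_s|)/(1 − |Γ_s|)

VSWR ≈ 1.7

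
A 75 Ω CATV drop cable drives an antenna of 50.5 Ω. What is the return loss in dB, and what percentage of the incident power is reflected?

RL ≈ 14.2 dB; 3.81% of incident power reflected

Γ = (50.5 − 75)/(50.5 + 75) = -0.195
RL = −20·log₁₀(0.195) = 14.2 dB
P_refl/P_inc = |Γ|² = 0.0381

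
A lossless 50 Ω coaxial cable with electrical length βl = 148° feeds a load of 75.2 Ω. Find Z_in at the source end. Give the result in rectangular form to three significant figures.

tan(βl) = tan(148°) = -0.625
Z_in = Z_0·(Z_L + jZ_0·tanβl)/(Z_0 + jZ_L·tanβl)
     = 50·(75.2 − j31.2)/(50 − j47)

Z_in ≈ 55.5 + j20.9 Ω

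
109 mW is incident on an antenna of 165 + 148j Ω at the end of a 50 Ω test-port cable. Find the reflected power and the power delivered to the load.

P_reflected ≈ 56.2 mW; P_delivered ≈ 52.8 mW

|Γ| = |(115 + j148)/(215 + j148)| = 0.718
|Γ|² = 0.516
P_refl = |Γ|²·P_inc = 56.2 mW, P_del = (1 − |Γ|²)·P_inc = 52.8 mW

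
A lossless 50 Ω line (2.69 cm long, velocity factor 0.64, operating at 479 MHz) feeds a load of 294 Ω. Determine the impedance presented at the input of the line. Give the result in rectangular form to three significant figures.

Z_in ≈ 44.4 − j94.6 Ω

λ = v/f = 0.64·c / 479 MHz = 0.401 m
βl = 2π·l/λ = 2π × 0.0671 = 24.2°
tan(βl) = tan(24.2°) = 0.449
Z_in = Z_0·(Z_L + jZ_0·tanβl)/(Z_0 + jZ_L·tanβl)
     = 50·(294 + j22.4)/(50 + j132)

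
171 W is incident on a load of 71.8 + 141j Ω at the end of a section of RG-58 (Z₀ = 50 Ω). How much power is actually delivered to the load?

|Γ| = |(21.8 + j141)/(121.8 + j141)| = 0.766
|Γ|² = 0.586
P_refl = |Γ|²·P_inc = 100 W, P_del = (1 − |Γ|²)·P_inc = 70.7 W

P_delivered ≈ 70.7 W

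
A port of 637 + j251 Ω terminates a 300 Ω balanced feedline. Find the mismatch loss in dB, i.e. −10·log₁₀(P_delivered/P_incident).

mismatch loss ≈ 0.903 dB

Γ = (337 + j251)/(937 + j251), |Γ| = 0.433
|Γ|² = 0.188, so P_del/P_inc = 1 − |Γ|² = 0.812
ML = −10·log₁₀(1 − |Γ|²)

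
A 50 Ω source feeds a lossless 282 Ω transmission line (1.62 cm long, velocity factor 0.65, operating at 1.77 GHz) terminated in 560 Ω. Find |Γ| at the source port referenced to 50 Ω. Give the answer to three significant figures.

|Γ| ≈ 0.713

λ = v/f = 0.65·c / 1.77 GHz = 0.11 m
βl = 2π·l/λ = 2π × 0.147 = 52.9°
tan(βl) = 1.32
Z_in = Z_0·(Z_L + jZ_0·tanβl)/(Z_0 + jZ_L·tanβl) = 195 − j139 Ω
Γ_s = (Z_in − Z_s)/(Z_in + Z_s) = (145 − j139)/(245 − j139), |Γ_s| = 0.713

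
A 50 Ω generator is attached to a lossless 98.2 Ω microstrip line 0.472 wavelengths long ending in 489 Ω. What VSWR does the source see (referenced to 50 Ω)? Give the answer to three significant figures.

VSWR ≈ 9.56

βl = 2π × 0.472 = 170°
tan(βl) = -0.178
Z_in = Z_0·(Z_L + jZ_0·tanβl)/(Z_0 + jZ_L·tanβl) = 283 + j233 Ω
Γ_s = (Z_in − Z_s)/(Z_in + Z_s) = (233 + j233)/(333 + j233), |Γ_s| = 0.811
VSWR = (1 + |Γ_s|)/(1 − |Γ_s|)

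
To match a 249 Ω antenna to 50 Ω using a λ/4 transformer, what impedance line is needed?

Z_qwt ≈ 112 Ω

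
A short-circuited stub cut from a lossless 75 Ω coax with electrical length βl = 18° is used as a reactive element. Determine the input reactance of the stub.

tan(βl) = 0.325
For a short-circuited stub, Z_in = jZ_0·tan(βl)

X_in ≈ 24.4 Ω (inductive)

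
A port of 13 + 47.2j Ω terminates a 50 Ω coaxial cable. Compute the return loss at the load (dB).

RL ≈ 2.36 dB

Γ = (-37 + j47.2)/(63 + j47.2), |Γ| = 0.762
RL = −20·log₁₀|Γ| = −20·log₁₀(0.762)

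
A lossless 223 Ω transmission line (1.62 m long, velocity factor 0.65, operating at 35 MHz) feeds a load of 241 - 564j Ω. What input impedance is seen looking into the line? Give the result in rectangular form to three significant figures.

Z_in ≈ 40.8 + j144 Ω

λ = v/f = 0.65·c / 35 MHz = 5.57 m
βl = 2π·l/λ = 2π × 0.291 = 105°
tan(βl) = tan(105°) = -3.82
Z_in = Z_0·(Z_L + jZ_0·tanβl)/(Z_0 + jZ_L·tanβl)
     = 223·(241 − j1420)/(-1930 − j920)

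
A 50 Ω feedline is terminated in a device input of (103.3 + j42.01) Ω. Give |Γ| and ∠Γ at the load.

Γ = (Z_L − Z_0)/(Z_L + Z_0) = (53.3 + j42.01)/(153.3 + j42.01)
|Γ| = 67.9/159 = 0.427

Γ ≈ 0.427 ∠ 22.9°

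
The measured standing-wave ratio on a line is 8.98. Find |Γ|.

|Γ| ≈ 0.8

|Γ| = (S − 1)/(S + 1) = (8.98 − 1)/(8.98 + 1) = 7.98/9.98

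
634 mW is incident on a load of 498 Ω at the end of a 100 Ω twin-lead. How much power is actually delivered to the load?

P_delivered ≈ 353 mW

Γ = (498 − 100)/(498 + 100) = 0.666
|Γ|² = 0.443
P_refl = |Γ|²·P_inc = 281 mW, P_del = (1 − |Γ|²)·P_inc = 353 mW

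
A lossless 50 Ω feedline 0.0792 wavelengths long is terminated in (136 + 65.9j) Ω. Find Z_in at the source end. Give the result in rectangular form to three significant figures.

βl = 2π × 0.0792 = 28.5°
tan(βl) = tan(28.5°) = 0.543
Z_in = Z_0·(Z_L + jZ_0·tanβl)/(Z_0 + jZ_L·tanβl)
     = 50·(136 + j93.1)/(14.2 + j73.9)

Z_in ≈ 77.8 − j77.1 Ω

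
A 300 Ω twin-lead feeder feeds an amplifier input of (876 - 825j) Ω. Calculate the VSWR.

VSWR ≈ 5.68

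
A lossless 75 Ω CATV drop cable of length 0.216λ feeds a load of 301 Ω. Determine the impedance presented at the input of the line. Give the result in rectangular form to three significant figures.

Z_in ≈ 19.5 − j15.2 Ω

βl = 2π × 0.216 = 77.8°
tan(βl) = tan(77.8°) = 4.61
Z_in = Z_0·(Z_L + jZ_0·tanβl)/(Z_0 + jZ_L·tanβl)
     = 75·(301 + j346)/(75 + j1390)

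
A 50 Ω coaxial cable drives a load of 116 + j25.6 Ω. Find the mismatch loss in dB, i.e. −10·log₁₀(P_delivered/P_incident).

Γ = (66 + j25.6)/(166 + j25.6), |Γ| = 0.421
|Γ|² = 0.178, so P_del/P_inc = 1 − |Γ|² = 0.822
ML = −10·log₁₀(1 − |Γ|²)

mismatch loss ≈ 0.849 dB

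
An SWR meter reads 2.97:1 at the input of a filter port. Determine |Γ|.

|Γ| ≈ 0.496

|Γ| = (S − 1)/(S + 1) = (2.97 − 1)/(2.97 + 1) = 1.97/3.97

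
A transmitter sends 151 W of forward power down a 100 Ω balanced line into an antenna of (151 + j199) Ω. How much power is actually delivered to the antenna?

|Γ| = |(51 + j199)/(251 + j199)| = 0.641
|Γ|² = 0.411
P_refl = |Γ|²·P_inc = 62.1 W, P_del = (1 − |Γ|²)·P_inc = 88.9 W

P_delivered ≈ 88.9 W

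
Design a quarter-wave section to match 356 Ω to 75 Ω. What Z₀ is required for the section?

Z_qwt ≈ 163 Ω

Z_qwt = √(Z_0·R_L) = √(75 × 356) = √26700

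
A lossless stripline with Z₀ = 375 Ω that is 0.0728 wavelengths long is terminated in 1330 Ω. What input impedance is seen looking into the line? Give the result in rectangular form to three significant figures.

Z_in ≈ 408 − j528 Ω

βl = 2π × 0.0728 = 26.2°
tan(βl) = tan(26.2°) = 0.492
Z_in = Z_0·(Z_L + jZ_0·tanβl)/(Z_0 + jZ_L·tanβl)
     = 375·(1330 + j185)/(375 + j655)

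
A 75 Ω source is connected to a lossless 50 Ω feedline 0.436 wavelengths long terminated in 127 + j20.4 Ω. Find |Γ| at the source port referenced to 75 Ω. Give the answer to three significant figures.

|Γ| ≈ 0.387

βl = 2π × 0.436 = 157°
tan(βl) = -0.425
Z_in = Z_0·(Z_L + jZ_0·tanβl)/(Z_0 + jZ_L·tanβl) = 58.9 + j53.5 Ω
Γ_s = (Z_in − Z_s)/(Z_in + Z_s) = (-16.1 + j53.5)/(134 + j53.5), |Γ_s| = 0.387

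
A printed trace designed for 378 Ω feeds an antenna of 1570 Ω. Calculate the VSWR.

VSWR ≈ 4.15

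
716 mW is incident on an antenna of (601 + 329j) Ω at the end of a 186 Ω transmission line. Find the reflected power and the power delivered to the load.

|Γ| = |(415 + j329)/(787 + j329)| = 0.621
|Γ|² = 0.385
P_refl = |Γ|²·P_inc = 276 mW, P_del = (1 − |Γ|²)·P_inc = 440 mW

P_reflected ≈ 276 mW; P_delivered ≈ 440 mW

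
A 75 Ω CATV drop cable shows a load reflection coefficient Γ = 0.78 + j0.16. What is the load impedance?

Z_L = Z_0·(1 + Γ)/(1 − Γ) = 75·(1.78 + j0.16)/(0.22 − j0.16)

Z_L ≈ 371 + j324 Ω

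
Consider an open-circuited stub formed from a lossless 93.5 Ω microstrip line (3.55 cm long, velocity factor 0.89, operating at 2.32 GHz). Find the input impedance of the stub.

λ = v/f = 0.89·c / 2.32 GHz = 0.115 m
βl = 2π·l/λ = 2π × 0.308 = 111°
tan(βl) = -2.6
For an open-circuited stub, Z_in = −jZ_0·cot(βl) = −jZ_0/tan(βl)

Z_in ≈ +j36 Ω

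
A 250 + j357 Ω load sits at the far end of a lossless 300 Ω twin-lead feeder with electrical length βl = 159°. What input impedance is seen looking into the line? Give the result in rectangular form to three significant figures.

Z_in ≈ 129 + j194 Ω

tan(βl) = tan(159°) = -0.384
Z_in = Z_0·(Z_L + jZ_0·tanβl)/(Z_0 + jZ_L·tanβl)
     = 300·(250 + j242)/(437 − j96)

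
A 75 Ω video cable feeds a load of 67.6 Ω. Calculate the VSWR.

Γ = (67.6 − 75)/(67.6 + 75) = -0.0519
VSWR = (1 + 0.0519)/(1 − 0.0519)

VSWR ≈ 1.11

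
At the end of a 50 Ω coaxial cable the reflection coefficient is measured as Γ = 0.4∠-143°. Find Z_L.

Z_L = Z_0·(1 + Γ)/(1 − Γ) = 50·(0.681 − j0.241)/(1.32 + j0.241)

Z_L ≈ 23.3 − j13.4 Ω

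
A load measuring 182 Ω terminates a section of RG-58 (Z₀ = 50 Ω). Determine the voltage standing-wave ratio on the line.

VSWR ≈ 3.64

Γ = (182 − 50)/(182 + 50) = 0.569
VSWR = (1 + 0.569)/(1 − 0.569)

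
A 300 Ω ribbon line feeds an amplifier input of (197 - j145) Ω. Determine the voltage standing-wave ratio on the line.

VSWR ≈ 2.05

Γ = (Z_L − Z_0)/(Z_L + Z_0) = (-103 − j145)/(497 − j145)
|Γ| = 178/518 = 0.344
VSWR = (1 + |Γ|)/(1 − |Γ|) = 1.34/0.656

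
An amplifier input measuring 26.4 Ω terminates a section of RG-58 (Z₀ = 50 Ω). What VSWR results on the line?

VSWR ≈ 1.89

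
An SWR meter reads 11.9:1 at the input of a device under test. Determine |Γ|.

|Γ| ≈ 0.845

|Γ| = (S − 1)/(S + 1) = (11.9 − 1)/(11.9 + 1) = 10.9/12.9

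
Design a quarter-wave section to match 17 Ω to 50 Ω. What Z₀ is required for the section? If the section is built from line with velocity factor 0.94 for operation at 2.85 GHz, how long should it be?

Z_qwt ≈ 29.2 Ω; length ≈ 2.47 cm

Z_qwt = √(Z_0·R_L) = √(50 × 17) = √850
λ = 0.94·c/f = 0.0989 m, so l = λ/4 = 0.0247 m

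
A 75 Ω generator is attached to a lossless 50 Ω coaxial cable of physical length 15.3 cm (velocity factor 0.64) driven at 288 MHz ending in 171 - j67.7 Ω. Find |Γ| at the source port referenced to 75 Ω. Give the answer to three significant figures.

λ = v/f = 0.64·c / 288 MHz = 0.667 m
βl = 2π·l/λ = 2π × 0.23 = 82.6°
tan(βl) = 7.72
Z_in = Z_0·(Z_L + jZ_0·tanβl)/(Z_0 + jZ_L·tanβl) = 12.5 − j1.05 Ω
Γ_s = (Z_in − Z_s)/(Z_in + Z_s) = (-62.5 − j1.05)/(87.5 − j1.05), |Γ_s| = 0.714

|Γ| ≈ 0.714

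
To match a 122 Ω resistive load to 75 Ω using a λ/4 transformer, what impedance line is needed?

Z_qwt = √(Z_0·R_L) = √(75 × 122) = √9150

Z_qwt ≈ 95.7 Ω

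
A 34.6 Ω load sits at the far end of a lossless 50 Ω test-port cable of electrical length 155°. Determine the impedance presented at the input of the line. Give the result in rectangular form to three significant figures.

Z_in ≈ 38.2 − j11 Ω

tan(βl) = tan(155°) = -0.466
Z_in = Z_0·(Z_L + jZ_0·tanβl)/(Z_0 + jZ_L·tanβl)
     = 50·(34.6 − j23.3)/(50 − j16.1)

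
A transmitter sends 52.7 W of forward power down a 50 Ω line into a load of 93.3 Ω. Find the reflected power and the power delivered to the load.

P_reflected ≈ 4.81 W; P_delivered ≈ 47.9 W

Γ = (93.3 − 50)/(93.3 + 50) = 0.302
|Γ|² = 0.0913
P_refl = |Γ|²·P_inc = 4.81 W, P_del = (1 − |Γ|²)·P_inc = 47.9 W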